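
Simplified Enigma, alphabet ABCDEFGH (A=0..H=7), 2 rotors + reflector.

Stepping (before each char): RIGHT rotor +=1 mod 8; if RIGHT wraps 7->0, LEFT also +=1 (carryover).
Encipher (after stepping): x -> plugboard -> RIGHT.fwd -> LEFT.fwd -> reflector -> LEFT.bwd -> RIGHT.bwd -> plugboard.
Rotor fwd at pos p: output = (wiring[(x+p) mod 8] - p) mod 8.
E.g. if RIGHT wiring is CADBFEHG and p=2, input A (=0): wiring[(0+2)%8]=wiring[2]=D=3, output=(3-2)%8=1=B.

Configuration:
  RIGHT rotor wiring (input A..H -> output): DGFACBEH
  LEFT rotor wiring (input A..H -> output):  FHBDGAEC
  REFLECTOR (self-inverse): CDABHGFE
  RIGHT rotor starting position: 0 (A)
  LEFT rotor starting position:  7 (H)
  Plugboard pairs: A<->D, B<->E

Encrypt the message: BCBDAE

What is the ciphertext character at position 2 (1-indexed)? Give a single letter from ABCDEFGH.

Char 1 ('B'): step: R->1, L=7; B->plug->E->R->A->L->D->refl->B->L'->G->R'->G->plug->G
Char 2 ('C'): step: R->2, L=7; C->plug->C->R->A->L->D->refl->B->L'->G->R'->B->plug->E

E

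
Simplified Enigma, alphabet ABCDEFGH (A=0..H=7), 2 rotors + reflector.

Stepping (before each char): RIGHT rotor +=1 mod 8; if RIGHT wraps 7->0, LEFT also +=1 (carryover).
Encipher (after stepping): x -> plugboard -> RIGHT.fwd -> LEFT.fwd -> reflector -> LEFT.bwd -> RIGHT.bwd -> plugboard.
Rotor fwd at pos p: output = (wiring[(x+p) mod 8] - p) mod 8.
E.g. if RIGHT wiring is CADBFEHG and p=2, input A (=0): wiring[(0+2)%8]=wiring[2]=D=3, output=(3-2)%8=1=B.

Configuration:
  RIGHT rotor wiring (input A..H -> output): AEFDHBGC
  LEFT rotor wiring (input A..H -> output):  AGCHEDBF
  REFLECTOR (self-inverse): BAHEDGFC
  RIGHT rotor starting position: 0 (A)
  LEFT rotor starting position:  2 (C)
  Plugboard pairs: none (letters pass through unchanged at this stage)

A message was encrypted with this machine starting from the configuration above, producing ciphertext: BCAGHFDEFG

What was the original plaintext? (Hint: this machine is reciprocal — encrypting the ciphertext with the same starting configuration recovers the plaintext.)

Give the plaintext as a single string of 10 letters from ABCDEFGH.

Char 1 ('B'): step: R->1, L=2; B->plug->B->R->E->L->H->refl->C->L'->C->R'->C->plug->C
Char 2 ('C'): step: R->2, L=2; C->plug->C->R->F->L->D->refl->E->L'->H->R'->D->plug->D
Char 3 ('A'): step: R->3, L=2; A->plug->A->R->A->L->A->refl->B->L'->D->R'->D->plug->D
Char 4 ('G'): step: R->4, L=2; G->plug->G->R->B->L->F->refl->G->L'->G->R'->D->plug->D
Char 5 ('H'): step: R->5, L=2; H->plug->H->R->C->L->C->refl->H->L'->E->R'->A->plug->A
Char 6 ('F'): step: R->6, L=2; F->plug->F->R->F->L->D->refl->E->L'->H->R'->E->plug->E
Char 7 ('D'): step: R->7, L=2; D->plug->D->R->G->L->G->refl->F->L'->B->R'->B->plug->B
Char 8 ('E'): step: R->0, L->3 (L advanced); E->plug->E->R->H->L->H->refl->C->L'->E->R'->B->plug->B
Char 9 ('F'): step: R->1, L=3; F->plug->F->R->F->L->F->refl->G->L'->D->R'->A->plug->A
Char 10 ('G'): step: R->2, L=3; G->plug->G->R->G->L->D->refl->E->L'->A->R'->F->plug->F

Answer: CDDDAEBBAF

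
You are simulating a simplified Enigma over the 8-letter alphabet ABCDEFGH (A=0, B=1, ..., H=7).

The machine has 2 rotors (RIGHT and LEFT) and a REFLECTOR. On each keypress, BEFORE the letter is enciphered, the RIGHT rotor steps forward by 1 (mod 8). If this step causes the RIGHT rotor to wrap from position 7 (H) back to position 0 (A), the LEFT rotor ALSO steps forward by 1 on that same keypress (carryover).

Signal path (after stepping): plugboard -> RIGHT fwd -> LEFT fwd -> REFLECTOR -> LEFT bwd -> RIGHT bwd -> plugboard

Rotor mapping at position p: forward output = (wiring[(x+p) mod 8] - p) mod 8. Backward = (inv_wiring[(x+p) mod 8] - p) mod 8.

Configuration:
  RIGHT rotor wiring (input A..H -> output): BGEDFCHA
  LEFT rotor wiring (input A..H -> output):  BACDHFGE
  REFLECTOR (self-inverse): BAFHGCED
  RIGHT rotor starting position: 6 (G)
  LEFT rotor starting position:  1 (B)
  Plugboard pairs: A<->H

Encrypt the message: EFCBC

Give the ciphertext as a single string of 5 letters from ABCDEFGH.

Answer: GEHDD

Derivation:
Char 1 ('E'): step: R->7, L=1; E->plug->E->R->E->L->E->refl->G->L'->D->R'->G->plug->G
Char 2 ('F'): step: R->0, L->2 (L advanced); F->plug->F->R->C->L->F->refl->C->L'->F->R'->E->plug->E
Char 3 ('C'): step: R->1, L=2; C->plug->C->R->C->L->F->refl->C->L'->F->R'->A->plug->H
Char 4 ('B'): step: R->2, L=2; B->plug->B->R->B->L->B->refl->A->L'->A->R'->D->plug->D
Char 5 ('C'): step: R->3, L=2; C->plug->C->R->H->L->G->refl->E->L'->E->R'->D->plug->D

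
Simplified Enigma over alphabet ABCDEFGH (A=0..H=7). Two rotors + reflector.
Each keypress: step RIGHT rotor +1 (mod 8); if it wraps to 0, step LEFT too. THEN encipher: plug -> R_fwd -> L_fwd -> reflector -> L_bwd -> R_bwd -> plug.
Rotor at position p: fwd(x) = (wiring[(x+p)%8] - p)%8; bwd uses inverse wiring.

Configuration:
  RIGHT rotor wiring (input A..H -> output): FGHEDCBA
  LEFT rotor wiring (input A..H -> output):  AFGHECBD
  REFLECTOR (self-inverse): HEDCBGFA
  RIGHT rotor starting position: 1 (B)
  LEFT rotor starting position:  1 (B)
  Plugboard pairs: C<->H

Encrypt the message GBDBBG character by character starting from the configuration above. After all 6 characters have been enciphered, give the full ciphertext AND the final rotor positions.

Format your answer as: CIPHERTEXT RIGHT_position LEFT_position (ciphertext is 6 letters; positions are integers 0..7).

Char 1 ('G'): step: R->2, L=1; G->plug->G->R->D->L->D->refl->C->L'->G->R'->F->plug->F
Char 2 ('B'): step: R->3, L=1; B->plug->B->R->A->L->E->refl->B->L'->E->R'->H->plug->C
Char 3 ('D'): step: R->4, L=1; D->plug->D->R->E->L->B->refl->E->L'->A->R'->H->plug->C
Char 4 ('B'): step: R->5, L=1; B->plug->B->R->E->L->B->refl->E->L'->A->R'->D->plug->D
Char 5 ('B'): step: R->6, L=1; B->plug->B->R->C->L->G->refl->F->L'->B->R'->E->plug->E
Char 6 ('G'): step: R->7, L=1; G->plug->G->R->D->L->D->refl->C->L'->G->R'->B->plug->B
Final: ciphertext=FCCDEB, RIGHT=7, LEFT=1

Answer: FCCDEB 7 1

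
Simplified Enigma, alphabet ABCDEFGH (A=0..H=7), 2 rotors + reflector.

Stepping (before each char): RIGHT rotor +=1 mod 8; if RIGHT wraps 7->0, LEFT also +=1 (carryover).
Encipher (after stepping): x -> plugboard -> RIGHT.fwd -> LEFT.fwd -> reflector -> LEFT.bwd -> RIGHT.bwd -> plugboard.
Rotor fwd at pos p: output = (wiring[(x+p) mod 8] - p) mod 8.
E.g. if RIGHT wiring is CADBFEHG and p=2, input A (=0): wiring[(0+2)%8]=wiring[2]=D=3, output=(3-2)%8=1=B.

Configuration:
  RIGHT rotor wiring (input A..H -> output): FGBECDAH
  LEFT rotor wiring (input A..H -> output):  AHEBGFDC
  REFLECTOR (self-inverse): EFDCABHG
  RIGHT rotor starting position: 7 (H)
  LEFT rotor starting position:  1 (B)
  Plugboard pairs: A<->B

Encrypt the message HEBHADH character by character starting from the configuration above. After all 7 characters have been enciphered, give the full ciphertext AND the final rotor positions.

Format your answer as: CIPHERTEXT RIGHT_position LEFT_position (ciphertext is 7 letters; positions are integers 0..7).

Char 1 ('H'): step: R->0, L->2 (L advanced); H->plug->H->R->H->L->F->refl->B->L'->E->R'->D->plug->D
Char 2 ('E'): step: R->1, L=2; E->plug->E->R->C->L->E->refl->A->L'->F->R'->A->plug->B
Char 3 ('B'): step: R->2, L=2; B->plug->A->R->H->L->F->refl->B->L'->E->R'->H->plug->H
Char 4 ('H'): step: R->3, L=2; H->plug->H->R->G->L->G->refl->H->L'->B->R'->A->plug->B
Char 5 ('A'): step: R->4, L=2; A->plug->B->R->H->L->F->refl->B->L'->E->R'->C->plug->C
Char 6 ('D'): step: R->5, L=2; D->plug->D->R->A->L->C->refl->D->L'->D->R'->B->plug->A
Char 7 ('H'): step: R->6, L=2; H->plug->H->R->F->L->A->refl->E->L'->C->R'->A->plug->B
Final: ciphertext=DBHBCAB, RIGHT=6, LEFT=2

Answer: DBHBCAB 6 2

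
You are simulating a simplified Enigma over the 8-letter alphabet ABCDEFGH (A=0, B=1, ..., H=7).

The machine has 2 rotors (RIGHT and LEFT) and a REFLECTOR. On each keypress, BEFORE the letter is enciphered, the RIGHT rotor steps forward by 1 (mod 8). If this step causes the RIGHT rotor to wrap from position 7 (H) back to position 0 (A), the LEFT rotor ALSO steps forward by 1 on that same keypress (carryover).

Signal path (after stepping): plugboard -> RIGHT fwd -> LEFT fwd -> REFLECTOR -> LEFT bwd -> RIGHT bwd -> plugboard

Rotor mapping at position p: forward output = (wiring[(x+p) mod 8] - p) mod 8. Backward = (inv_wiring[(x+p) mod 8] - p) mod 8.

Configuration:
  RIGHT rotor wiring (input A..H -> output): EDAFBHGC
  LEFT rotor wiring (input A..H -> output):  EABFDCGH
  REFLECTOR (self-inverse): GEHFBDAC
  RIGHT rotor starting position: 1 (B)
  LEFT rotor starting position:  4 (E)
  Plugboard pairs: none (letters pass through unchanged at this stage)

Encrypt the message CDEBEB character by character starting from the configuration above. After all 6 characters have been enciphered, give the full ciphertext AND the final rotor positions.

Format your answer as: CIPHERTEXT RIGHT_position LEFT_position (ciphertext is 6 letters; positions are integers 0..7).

Answer: DBCHAH 7 4

Derivation:
Char 1 ('C'): step: R->2, L=4; C->plug->C->R->H->L->B->refl->E->L'->F->R'->D->plug->D
Char 2 ('D'): step: R->3, L=4; D->plug->D->R->D->L->D->refl->F->L'->G->R'->B->plug->B
Char 3 ('E'): step: R->4, L=4; E->plug->E->R->A->L->H->refl->C->L'->C->R'->C->plug->C
Char 4 ('B'): step: R->5, L=4; B->plug->B->R->B->L->G->refl->A->L'->E->R'->H->plug->H
Char 5 ('E'): step: R->6, L=4; E->plug->E->R->C->L->C->refl->H->L'->A->R'->A->plug->A
Char 6 ('B'): step: R->7, L=4; B->plug->B->R->F->L->E->refl->B->L'->H->R'->H->plug->H
Final: ciphertext=DBCHAH, RIGHT=7, LEFT=4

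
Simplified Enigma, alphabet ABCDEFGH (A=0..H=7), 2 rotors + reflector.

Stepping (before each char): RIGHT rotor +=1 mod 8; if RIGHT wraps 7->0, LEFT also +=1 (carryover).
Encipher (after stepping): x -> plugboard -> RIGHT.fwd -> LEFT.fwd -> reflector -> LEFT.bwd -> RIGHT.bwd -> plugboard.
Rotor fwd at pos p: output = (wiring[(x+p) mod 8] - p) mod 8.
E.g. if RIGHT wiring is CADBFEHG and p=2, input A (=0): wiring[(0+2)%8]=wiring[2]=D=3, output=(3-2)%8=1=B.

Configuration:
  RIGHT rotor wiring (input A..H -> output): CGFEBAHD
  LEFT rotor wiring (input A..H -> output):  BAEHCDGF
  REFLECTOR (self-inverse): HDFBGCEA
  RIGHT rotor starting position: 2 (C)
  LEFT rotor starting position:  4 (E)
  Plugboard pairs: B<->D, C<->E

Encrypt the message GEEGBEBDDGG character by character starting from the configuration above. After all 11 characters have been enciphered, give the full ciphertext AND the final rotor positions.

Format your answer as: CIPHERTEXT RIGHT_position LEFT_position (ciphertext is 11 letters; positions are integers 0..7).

Char 1 ('G'): step: R->3, L=4; G->plug->G->R->D->L->B->refl->D->L'->H->R'->F->plug->F
Char 2 ('E'): step: R->4, L=4; E->plug->C->R->D->L->B->refl->D->L'->H->R'->D->plug->B
Char 3 ('E'): step: R->5, L=4; E->plug->C->R->G->L->A->refl->H->L'->B->R'->E->plug->C
Char 4 ('G'): step: R->6, L=4; G->plug->G->R->D->L->B->refl->D->L'->H->R'->E->plug->C
Char 5 ('B'): step: R->7, L=4; B->plug->D->R->G->L->A->refl->H->L'->B->R'->G->plug->G
Char 6 ('E'): step: R->0, L->5 (L advanced); E->plug->C->R->F->L->H->refl->A->L'->C->R'->A->plug->A
Char 7 ('B'): step: R->1, L=5; B->plug->D->R->A->L->G->refl->E->L'->D->R'->C->plug->E
Char 8 ('D'): step: R->2, L=5; D->plug->B->R->C->L->A->refl->H->L'->F->R'->E->plug->C
Char 9 ('D'): step: R->3, L=5; D->plug->B->R->G->L->C->refl->F->L'->H->R'->F->plug->F
Char 10 ('G'): step: R->4, L=5; G->plug->G->R->B->L->B->refl->D->L'->E->R'->B->plug->D
Char 11 ('G'): step: R->5, L=5; G->plug->G->R->H->L->F->refl->C->L'->G->R'->C->plug->E
Final: ciphertext=FBCCGAECFDE, RIGHT=5, LEFT=5

Answer: FBCCGAECFDE 5 5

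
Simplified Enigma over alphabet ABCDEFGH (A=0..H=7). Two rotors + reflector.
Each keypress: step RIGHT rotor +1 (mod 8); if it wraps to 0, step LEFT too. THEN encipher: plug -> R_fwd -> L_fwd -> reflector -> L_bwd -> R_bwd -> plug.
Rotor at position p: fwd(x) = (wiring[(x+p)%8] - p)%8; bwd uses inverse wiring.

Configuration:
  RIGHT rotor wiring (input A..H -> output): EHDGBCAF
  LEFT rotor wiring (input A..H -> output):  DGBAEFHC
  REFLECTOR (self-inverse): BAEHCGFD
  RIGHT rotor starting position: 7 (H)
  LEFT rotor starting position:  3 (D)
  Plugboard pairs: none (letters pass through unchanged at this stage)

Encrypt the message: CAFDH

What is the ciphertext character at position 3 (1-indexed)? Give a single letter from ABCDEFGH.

Char 1 ('C'): step: R->0, L->4 (L advanced); C->plug->C->R->D->L->G->refl->F->L'->G->R'->D->plug->D
Char 2 ('A'): step: R->1, L=4; A->plug->A->R->G->L->F->refl->G->L'->D->R'->H->plug->H
Char 3 ('F'): step: R->2, L=4; F->plug->F->R->D->L->G->refl->F->L'->G->R'->E->plug->E

E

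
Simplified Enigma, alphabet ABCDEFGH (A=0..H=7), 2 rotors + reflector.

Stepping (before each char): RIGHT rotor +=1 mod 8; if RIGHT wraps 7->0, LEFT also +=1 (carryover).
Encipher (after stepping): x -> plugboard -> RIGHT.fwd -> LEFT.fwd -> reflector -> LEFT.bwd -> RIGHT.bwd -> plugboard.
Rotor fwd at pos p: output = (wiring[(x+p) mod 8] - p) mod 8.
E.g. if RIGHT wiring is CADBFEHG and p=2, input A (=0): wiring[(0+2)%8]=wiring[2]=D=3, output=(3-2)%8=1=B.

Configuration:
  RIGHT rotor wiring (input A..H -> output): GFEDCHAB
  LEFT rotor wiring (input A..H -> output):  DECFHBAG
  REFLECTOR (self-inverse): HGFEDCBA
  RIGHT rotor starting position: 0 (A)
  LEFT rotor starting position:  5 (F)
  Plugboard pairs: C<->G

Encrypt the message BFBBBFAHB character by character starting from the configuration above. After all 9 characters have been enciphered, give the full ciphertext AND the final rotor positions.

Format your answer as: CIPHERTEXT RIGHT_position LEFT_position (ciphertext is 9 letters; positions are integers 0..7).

Answer: GDDEADFBE 1 6

Derivation:
Char 1 ('B'): step: R->1, L=5; B->plug->B->R->D->L->G->refl->B->L'->C->R'->C->plug->G
Char 2 ('F'): step: R->2, L=5; F->plug->F->R->H->L->C->refl->F->L'->F->R'->D->plug->D
Char 3 ('B'): step: R->3, L=5; B->plug->B->R->H->L->C->refl->F->L'->F->R'->D->plug->D
Char 4 ('B'): step: R->4, L=5; B->plug->B->R->D->L->G->refl->B->L'->C->R'->E->plug->E
Char 5 ('B'): step: R->5, L=5; B->plug->B->R->D->L->G->refl->B->L'->C->R'->A->plug->A
Char 6 ('F'): step: R->6, L=5; F->plug->F->R->F->L->F->refl->C->L'->H->R'->D->plug->D
Char 7 ('A'): step: R->7, L=5; A->plug->A->R->C->L->B->refl->G->L'->D->R'->F->plug->F
Char 8 ('H'): step: R->0, L->6 (L advanced); H->plug->H->R->B->L->A->refl->H->L'->F->R'->B->plug->B
Char 9 ('B'): step: R->1, L=6; B->plug->B->R->D->L->G->refl->B->L'->G->R'->E->plug->E
Final: ciphertext=GDDEADFBE, RIGHT=1, LEFT=6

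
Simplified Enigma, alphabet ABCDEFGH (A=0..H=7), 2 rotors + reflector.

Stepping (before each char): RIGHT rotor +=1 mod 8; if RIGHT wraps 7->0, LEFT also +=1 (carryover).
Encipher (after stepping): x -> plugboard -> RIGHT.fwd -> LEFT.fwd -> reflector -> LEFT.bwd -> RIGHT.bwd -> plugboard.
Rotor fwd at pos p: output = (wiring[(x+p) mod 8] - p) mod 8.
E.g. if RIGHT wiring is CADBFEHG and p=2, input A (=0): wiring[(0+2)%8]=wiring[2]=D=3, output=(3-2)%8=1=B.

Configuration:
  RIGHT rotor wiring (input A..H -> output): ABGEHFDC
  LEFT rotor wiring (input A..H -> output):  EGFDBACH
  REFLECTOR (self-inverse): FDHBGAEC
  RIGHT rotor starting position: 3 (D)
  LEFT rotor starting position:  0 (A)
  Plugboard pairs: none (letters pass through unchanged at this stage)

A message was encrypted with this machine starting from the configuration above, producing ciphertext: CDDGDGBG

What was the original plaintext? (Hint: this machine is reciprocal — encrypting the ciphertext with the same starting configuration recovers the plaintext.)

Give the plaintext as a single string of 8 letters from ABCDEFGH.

Answer: DEBDHDAA

Derivation:
Char 1 ('C'): step: R->4, L=0; C->plug->C->R->H->L->H->refl->C->L'->G->R'->D->plug->D
Char 2 ('D'): step: R->5, L=0; D->plug->D->R->D->L->D->refl->B->L'->E->R'->E->plug->E
Char 3 ('D'): step: R->6, L=0; D->plug->D->R->D->L->D->refl->B->L'->E->R'->B->plug->B
Char 4 ('G'): step: R->7, L=0; G->plug->G->R->G->L->C->refl->H->L'->H->R'->D->plug->D
Char 5 ('D'): step: R->0, L->1 (L advanced); D->plug->D->R->E->L->H->refl->C->L'->C->R'->H->plug->H
Char 6 ('G'): step: R->1, L=1; G->plug->G->R->B->L->E->refl->G->L'->G->R'->D->plug->D
Char 7 ('B'): step: R->2, L=1; B->plug->B->R->C->L->C->refl->H->L'->E->R'->A->plug->A
Char 8 ('G'): step: R->3, L=1; G->plug->G->R->G->L->G->refl->E->L'->B->R'->A->plug->A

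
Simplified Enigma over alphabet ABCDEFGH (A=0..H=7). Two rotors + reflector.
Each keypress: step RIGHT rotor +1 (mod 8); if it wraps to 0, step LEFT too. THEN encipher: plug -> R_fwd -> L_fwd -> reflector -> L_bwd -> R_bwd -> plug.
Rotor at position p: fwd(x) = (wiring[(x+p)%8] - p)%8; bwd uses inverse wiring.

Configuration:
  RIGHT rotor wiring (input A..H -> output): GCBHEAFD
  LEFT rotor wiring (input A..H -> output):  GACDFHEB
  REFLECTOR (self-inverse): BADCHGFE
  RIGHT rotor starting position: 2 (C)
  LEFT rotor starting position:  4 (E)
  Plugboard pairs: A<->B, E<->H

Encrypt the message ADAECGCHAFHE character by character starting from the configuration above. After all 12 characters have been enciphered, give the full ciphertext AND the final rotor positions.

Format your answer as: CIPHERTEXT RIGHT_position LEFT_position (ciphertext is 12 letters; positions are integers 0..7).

Answer: BGGCEBEBDGCF 6 5

Derivation:
Char 1 ('A'): step: R->3, L=4; A->plug->B->R->B->L->D->refl->C->L'->E->R'->A->plug->B
Char 2 ('D'): step: R->4, L=4; D->plug->D->R->H->L->H->refl->E->L'->F->R'->G->plug->G
Char 3 ('A'): step: R->5, L=4; A->plug->B->R->A->L->B->refl->A->L'->C->R'->G->plug->G
Char 4 ('E'): step: R->6, L=4; E->plug->H->R->C->L->A->refl->B->L'->A->R'->C->plug->C
Char 5 ('C'): step: R->7, L=4; C->plug->C->R->D->L->F->refl->G->L'->G->R'->H->plug->E
Char 6 ('G'): step: R->0, L->5 (L advanced); G->plug->G->R->F->L->F->refl->G->L'->G->R'->A->plug->B
Char 7 ('C'): step: R->1, L=5; C->plug->C->R->G->L->G->refl->F->L'->F->R'->H->plug->E
Char 8 ('H'): step: R->2, L=5; H->plug->E->R->D->L->B->refl->A->L'->H->R'->A->plug->B
Char 9 ('A'): step: R->3, L=5; A->plug->B->R->B->L->H->refl->E->L'->C->R'->D->plug->D
Char 10 ('F'): step: R->4, L=5; F->plug->F->R->G->L->G->refl->F->L'->F->R'->G->plug->G
Char 11 ('H'): step: R->5, L=5; H->plug->E->R->F->L->F->refl->G->L'->G->R'->C->plug->C
Char 12 ('E'): step: R->6, L=5; E->plug->H->R->C->L->E->refl->H->L'->B->R'->F->plug->F
Final: ciphertext=BGGCEBEBDGCF, RIGHT=6, LEFT=5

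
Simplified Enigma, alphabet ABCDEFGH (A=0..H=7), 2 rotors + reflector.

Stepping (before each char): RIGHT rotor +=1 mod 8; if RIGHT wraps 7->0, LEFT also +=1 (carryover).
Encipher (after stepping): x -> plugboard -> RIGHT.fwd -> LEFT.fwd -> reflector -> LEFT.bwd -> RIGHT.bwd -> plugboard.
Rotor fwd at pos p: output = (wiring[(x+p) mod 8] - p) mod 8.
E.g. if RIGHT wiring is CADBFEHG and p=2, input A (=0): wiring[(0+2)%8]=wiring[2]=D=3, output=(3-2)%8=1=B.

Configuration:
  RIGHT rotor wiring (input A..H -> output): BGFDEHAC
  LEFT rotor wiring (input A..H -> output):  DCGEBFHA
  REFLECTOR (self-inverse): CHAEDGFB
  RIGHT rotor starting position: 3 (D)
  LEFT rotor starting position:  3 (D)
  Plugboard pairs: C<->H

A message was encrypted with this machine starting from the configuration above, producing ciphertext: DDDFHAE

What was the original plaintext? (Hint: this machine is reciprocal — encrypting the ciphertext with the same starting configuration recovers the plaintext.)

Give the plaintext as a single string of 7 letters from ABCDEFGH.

Answer: AEGBGCG

Derivation:
Char 1 ('D'): step: R->4, L=3; D->plug->D->R->G->L->H->refl->B->L'->A->R'->A->plug->A
Char 2 ('D'): step: R->5, L=3; D->plug->D->R->E->L->F->refl->G->L'->B->R'->E->plug->E
Char 3 ('D'): step: R->6, L=3; D->plug->D->R->A->L->B->refl->H->L'->G->R'->G->plug->G
Char 4 ('F'): step: R->7, L=3; F->plug->F->R->F->L->A->refl->C->L'->C->R'->B->plug->B
Char 5 ('H'): step: R->0, L->4 (L advanced); H->plug->C->R->F->L->G->refl->F->L'->A->R'->G->plug->G
Char 6 ('A'): step: R->1, L=4; A->plug->A->R->F->L->G->refl->F->L'->A->R'->H->plug->C
Char 7 ('E'): step: R->2, L=4; E->plug->E->R->G->L->C->refl->A->L'->H->R'->G->plug->G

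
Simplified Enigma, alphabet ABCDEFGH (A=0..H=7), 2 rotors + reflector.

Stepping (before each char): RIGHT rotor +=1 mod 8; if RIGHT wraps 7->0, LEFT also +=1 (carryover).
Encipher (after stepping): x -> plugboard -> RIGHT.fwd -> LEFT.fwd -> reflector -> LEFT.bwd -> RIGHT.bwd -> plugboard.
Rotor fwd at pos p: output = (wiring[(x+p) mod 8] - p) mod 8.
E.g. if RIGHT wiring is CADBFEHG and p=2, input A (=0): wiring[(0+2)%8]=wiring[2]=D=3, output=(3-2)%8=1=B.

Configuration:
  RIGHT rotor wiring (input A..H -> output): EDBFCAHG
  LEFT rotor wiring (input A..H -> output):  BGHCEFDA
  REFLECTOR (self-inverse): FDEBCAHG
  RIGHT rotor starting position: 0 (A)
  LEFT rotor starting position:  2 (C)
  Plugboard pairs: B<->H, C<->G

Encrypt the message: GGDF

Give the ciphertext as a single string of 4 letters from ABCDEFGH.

Char 1 ('G'): step: R->1, L=2; G->plug->C->R->E->L->B->refl->D->L'->D->R'->H->plug->B
Char 2 ('G'): step: R->2, L=2; G->plug->C->R->A->L->F->refl->A->L'->B->R'->H->plug->B
Char 3 ('D'): step: R->3, L=2; D->plug->D->R->E->L->B->refl->D->L'->D->R'->E->plug->E
Char 4 ('F'): step: R->4, L=2; F->plug->F->R->H->L->E->refl->C->L'->C->R'->D->plug->D

Answer: BBED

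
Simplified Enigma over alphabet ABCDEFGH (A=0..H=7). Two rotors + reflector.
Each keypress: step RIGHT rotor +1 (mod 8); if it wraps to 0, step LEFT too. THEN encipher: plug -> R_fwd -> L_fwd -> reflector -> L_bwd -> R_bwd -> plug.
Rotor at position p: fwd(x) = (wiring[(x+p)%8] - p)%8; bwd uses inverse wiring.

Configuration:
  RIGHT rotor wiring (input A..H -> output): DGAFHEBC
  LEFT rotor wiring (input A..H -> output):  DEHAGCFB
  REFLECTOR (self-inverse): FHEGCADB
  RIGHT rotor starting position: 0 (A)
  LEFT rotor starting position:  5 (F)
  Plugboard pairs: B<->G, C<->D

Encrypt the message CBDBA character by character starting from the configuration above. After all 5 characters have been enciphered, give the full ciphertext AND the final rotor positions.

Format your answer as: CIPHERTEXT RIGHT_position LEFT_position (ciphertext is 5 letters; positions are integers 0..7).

Answer: EFFEG 5 5

Derivation:
Char 1 ('C'): step: R->1, L=5; C->plug->D->R->G->L->D->refl->G->L'->D->R'->E->plug->E
Char 2 ('B'): step: R->2, L=5; B->plug->G->R->B->L->A->refl->F->L'->A->R'->F->plug->F
Char 3 ('D'): step: R->3, L=5; D->plug->C->R->B->L->A->refl->F->L'->A->R'->F->plug->F
Char 4 ('B'): step: R->4, L=5; B->plug->G->R->E->L->H->refl->B->L'->H->R'->E->plug->E
Char 5 ('A'): step: R->5, L=5; A->plug->A->R->H->L->B->refl->H->L'->E->R'->B->plug->G
Final: ciphertext=EFFEG, RIGHT=5, LEFT=5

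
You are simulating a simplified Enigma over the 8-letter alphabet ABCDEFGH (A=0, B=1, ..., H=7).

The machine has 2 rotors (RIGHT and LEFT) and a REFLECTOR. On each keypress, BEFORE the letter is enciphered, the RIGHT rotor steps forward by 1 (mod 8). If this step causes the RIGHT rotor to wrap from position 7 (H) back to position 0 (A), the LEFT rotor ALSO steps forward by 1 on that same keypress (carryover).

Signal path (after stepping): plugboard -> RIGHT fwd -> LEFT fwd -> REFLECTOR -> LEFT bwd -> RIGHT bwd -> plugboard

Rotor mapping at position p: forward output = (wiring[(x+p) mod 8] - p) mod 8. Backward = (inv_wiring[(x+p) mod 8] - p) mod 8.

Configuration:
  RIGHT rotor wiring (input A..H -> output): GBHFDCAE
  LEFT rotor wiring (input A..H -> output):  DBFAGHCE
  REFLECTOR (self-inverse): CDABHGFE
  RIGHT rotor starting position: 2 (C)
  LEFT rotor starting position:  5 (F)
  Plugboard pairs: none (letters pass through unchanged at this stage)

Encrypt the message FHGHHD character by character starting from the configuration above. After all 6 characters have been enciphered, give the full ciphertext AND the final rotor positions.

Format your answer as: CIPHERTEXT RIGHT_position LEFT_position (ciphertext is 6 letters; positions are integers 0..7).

Answer: EGAAGA 0 6

Derivation:
Char 1 ('F'): step: R->3, L=5; F->plug->F->R->D->L->G->refl->F->L'->B->R'->E->plug->E
Char 2 ('H'): step: R->4, L=5; H->plug->H->R->B->L->F->refl->G->L'->D->R'->G->plug->G
Char 3 ('G'): step: R->5, L=5; G->plug->G->R->A->L->C->refl->A->L'->F->R'->A->plug->A
Char 4 ('H'): step: R->6, L=5; H->plug->H->R->E->L->E->refl->H->L'->C->R'->A->plug->A
Char 5 ('H'): step: R->7, L=5; H->plug->H->R->B->L->F->refl->G->L'->D->R'->G->plug->G
Char 6 ('D'): step: R->0, L->6 (L advanced); D->plug->D->R->F->L->C->refl->A->L'->G->R'->A->plug->A
Final: ciphertext=EGAAGA, RIGHT=0, LEFT=6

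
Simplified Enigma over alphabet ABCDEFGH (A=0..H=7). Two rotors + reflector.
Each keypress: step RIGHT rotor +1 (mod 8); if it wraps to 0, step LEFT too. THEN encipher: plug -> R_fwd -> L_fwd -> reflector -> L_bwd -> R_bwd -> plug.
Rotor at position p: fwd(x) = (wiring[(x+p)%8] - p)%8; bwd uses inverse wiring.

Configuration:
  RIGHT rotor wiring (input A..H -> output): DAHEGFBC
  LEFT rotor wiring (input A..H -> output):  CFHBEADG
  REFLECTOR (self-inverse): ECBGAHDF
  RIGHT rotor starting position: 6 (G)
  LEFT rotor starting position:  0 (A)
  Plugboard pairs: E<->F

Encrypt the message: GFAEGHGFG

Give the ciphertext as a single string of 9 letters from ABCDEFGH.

Char 1 ('G'): step: R->7, L=0; G->plug->G->R->G->L->D->refl->G->L'->H->R'->F->plug->E
Char 2 ('F'): step: R->0, L->1 (L advanced); F->plug->E->R->G->L->F->refl->H->L'->E->R'->D->plug->D
Char 3 ('A'): step: R->1, L=1; A->plug->A->R->H->L->B->refl->C->L'->F->R'->D->plug->D
Char 4 ('E'): step: R->2, L=1; E->plug->F->R->A->L->E->refl->A->L'->C->R'->B->plug->B
Char 5 ('G'): step: R->3, L=1; G->plug->G->R->F->L->C->refl->B->L'->H->R'->E->plug->F
Char 6 ('H'): step: R->4, L=1; H->plug->H->R->A->L->E->refl->A->L'->C->R'->A->plug->A
Char 7 ('G'): step: R->5, L=1; G->plug->G->R->H->L->B->refl->C->L'->F->R'->C->plug->C
Char 8 ('F'): step: R->6, L=1; F->plug->E->R->B->L->G->refl->D->L'->D->R'->A->plug->A
Char 9 ('G'): step: R->7, L=1; G->plug->G->R->G->L->F->refl->H->L'->E->R'->B->plug->B

Answer: EDDBFACAB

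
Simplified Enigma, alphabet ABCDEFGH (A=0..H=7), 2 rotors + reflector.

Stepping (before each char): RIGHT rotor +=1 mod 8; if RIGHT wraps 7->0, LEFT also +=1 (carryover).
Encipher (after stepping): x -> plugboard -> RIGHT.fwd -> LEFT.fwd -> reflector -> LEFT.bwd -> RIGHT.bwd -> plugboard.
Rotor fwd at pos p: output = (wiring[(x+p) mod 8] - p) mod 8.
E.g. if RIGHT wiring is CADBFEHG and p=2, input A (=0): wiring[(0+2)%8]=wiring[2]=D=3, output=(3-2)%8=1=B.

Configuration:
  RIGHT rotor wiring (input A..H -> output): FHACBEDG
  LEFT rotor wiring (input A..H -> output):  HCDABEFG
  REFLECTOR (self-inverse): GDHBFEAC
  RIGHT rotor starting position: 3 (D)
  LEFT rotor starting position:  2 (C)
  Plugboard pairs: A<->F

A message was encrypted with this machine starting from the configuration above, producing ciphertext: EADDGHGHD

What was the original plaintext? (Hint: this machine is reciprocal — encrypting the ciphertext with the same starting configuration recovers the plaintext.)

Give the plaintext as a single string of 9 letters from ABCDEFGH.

Char 1 ('E'): step: R->4, L=2; E->plug->E->R->B->L->G->refl->A->L'->H->R'->C->plug->C
Char 2 ('A'): step: R->5, L=2; A->plug->F->R->D->L->C->refl->H->L'->C->R'->E->plug->E
Char 3 ('D'): step: R->6, L=2; D->plug->D->R->B->L->G->refl->A->L'->H->R'->C->plug->C
Char 4 ('D'): step: R->7, L=2; D->plug->D->R->B->L->G->refl->A->L'->H->R'->A->plug->F
Char 5 ('G'): step: R->0, L->3 (L advanced); G->plug->G->R->D->L->C->refl->H->L'->G->R'->H->plug->H
Char 6 ('H'): step: R->1, L=3; H->plug->H->R->E->L->D->refl->B->L'->C->R'->F->plug->A
Char 7 ('G'): step: R->2, L=3; G->plug->G->R->D->L->C->refl->H->L'->G->R'->A->plug->F
Char 8 ('H'): step: R->3, L=3; H->plug->H->R->F->L->E->refl->F->L'->A->R'->D->plug->D
Char 9 ('D'): step: R->4, L=3; D->plug->D->R->C->L->B->refl->D->L'->E->R'->G->plug->G

Answer: CECFHAFDG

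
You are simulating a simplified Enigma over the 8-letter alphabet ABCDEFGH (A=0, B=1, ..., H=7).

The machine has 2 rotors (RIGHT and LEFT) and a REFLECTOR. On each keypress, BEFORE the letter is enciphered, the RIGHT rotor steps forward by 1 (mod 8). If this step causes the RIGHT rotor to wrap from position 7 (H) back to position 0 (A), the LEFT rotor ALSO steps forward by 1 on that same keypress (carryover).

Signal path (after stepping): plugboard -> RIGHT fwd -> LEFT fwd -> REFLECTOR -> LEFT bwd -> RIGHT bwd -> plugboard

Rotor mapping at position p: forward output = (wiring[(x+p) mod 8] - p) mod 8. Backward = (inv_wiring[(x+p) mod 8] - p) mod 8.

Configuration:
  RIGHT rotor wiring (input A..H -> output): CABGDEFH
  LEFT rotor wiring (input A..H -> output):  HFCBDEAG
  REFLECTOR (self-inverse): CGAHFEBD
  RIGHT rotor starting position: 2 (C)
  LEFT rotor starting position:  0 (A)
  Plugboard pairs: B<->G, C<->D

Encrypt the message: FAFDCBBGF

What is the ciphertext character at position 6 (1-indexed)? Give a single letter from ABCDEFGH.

Char 1 ('F'): step: R->3, L=0; F->plug->F->R->H->L->G->refl->B->L'->D->R'->A->plug->A
Char 2 ('A'): step: R->4, L=0; A->plug->A->R->H->L->G->refl->B->L'->D->R'->D->plug->C
Char 3 ('F'): step: R->5, L=0; F->plug->F->R->E->L->D->refl->H->L'->A->R'->B->plug->G
Char 4 ('D'): step: R->6, L=0; D->plug->C->R->E->L->D->refl->H->L'->A->R'->F->plug->F
Char 5 ('C'): step: R->7, L=0; C->plug->D->R->C->L->C->refl->A->L'->G->R'->H->plug->H
Char 6 ('B'): step: R->0, L->1 (L advanced); B->plug->G->R->F->L->H->refl->D->L'->E->R'->F->plug->F

F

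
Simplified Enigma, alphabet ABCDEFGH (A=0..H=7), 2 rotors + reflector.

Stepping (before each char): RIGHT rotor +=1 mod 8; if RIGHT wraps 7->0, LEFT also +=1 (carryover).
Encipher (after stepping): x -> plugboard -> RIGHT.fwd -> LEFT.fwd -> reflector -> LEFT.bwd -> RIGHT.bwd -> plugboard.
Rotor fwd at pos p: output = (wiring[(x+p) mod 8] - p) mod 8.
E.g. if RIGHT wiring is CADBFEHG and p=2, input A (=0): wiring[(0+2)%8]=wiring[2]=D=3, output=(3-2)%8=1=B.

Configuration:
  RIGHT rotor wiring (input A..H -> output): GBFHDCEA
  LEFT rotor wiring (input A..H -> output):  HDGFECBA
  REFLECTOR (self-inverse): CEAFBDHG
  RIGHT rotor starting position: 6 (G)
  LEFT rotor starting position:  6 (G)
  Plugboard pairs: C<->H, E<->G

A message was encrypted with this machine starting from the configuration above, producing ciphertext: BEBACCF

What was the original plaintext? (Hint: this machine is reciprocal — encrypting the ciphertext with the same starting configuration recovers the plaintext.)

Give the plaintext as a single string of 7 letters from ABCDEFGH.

Char 1 ('B'): step: R->7, L=6; B->plug->B->R->H->L->E->refl->B->L'->C->R'->C->plug->H
Char 2 ('E'): step: R->0, L->7 (L advanced); E->plug->G->R->E->L->G->refl->H->L'->D->R'->E->plug->G
Char 3 ('B'): step: R->1, L=7; B->plug->B->R->E->L->G->refl->H->L'->D->R'->F->plug->F
Char 4 ('A'): step: R->2, L=7; A->plug->A->R->D->L->H->refl->G->L'->E->R'->G->plug->E
Char 5 ('C'): step: R->3, L=7; C->plug->H->R->C->L->E->refl->B->L'->A->R'->B->plug->B
Char 6 ('C'): step: R->4, L=7; C->plug->H->R->D->L->H->refl->G->L'->E->R'->D->plug->D
Char 7 ('F'): step: R->5, L=7; F->plug->F->R->A->L->B->refl->E->L'->C->R'->G->plug->E

Answer: HGFEBDE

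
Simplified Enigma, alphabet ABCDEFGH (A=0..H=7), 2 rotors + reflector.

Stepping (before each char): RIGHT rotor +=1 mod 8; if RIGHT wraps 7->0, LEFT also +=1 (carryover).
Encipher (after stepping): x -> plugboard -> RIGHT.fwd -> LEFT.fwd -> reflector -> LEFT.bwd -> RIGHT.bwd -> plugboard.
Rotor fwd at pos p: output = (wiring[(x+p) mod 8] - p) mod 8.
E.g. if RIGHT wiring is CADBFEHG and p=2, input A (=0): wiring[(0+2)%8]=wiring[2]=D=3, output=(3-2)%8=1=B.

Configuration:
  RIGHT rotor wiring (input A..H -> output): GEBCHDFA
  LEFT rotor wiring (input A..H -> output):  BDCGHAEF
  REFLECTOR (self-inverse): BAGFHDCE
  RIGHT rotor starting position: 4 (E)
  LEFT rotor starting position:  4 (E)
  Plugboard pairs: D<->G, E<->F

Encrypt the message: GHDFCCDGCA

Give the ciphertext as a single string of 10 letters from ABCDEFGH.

Char 1 ('G'): step: R->5, L=4; G->plug->D->R->B->L->E->refl->H->L'->F->R'->G->plug->D
Char 2 ('H'): step: R->6, L=4; H->plug->H->R->F->L->H->refl->E->L'->B->R'->G->plug->D
Char 3 ('D'): step: R->7, L=4; D->plug->G->R->E->L->F->refl->D->L'->A->R'->F->plug->E
Char 4 ('F'): step: R->0, L->5 (L advanced); F->plug->E->R->H->L->C->refl->G->L'->E->R'->B->plug->B
Char 5 ('C'): step: R->1, L=5; C->plug->C->R->B->L->H->refl->E->L'->D->R'->A->plug->A
Char 6 ('C'): step: R->2, L=5; C->plug->C->R->F->L->F->refl->D->L'->A->R'->B->plug->B
Char 7 ('D'): step: R->3, L=5; D->plug->G->R->B->L->H->refl->E->L'->D->R'->F->plug->E
Char 8 ('G'): step: R->4, L=5; G->plug->D->R->E->L->G->refl->C->L'->H->R'->B->plug->B
Char 9 ('C'): step: R->5, L=5; C->plug->C->R->D->L->E->refl->H->L'->B->R'->D->plug->G
Char 10 ('A'): step: R->6, L=5; A->plug->A->R->H->L->C->refl->G->L'->E->R'->F->plug->E

Answer: DDEBABEBGE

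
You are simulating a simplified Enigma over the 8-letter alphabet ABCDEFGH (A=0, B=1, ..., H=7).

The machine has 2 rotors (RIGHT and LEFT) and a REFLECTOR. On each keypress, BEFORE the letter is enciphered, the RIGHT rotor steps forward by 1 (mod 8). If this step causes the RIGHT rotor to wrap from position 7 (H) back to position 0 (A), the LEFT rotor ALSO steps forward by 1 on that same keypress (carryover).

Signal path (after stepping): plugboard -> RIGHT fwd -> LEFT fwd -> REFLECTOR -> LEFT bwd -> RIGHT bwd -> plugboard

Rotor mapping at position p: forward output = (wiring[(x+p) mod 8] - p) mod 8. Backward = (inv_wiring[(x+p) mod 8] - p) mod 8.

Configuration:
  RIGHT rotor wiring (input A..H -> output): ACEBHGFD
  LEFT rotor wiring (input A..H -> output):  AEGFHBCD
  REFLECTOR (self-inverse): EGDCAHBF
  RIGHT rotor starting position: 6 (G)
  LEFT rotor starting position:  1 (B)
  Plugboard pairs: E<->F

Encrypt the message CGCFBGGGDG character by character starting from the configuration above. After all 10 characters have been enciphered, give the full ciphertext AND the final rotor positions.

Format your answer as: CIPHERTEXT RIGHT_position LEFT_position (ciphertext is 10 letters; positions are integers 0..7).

Answer: DEEAFFBAHH 0 3

Derivation:
Char 1 ('C'): step: R->7, L=1; C->plug->C->R->D->L->G->refl->B->L'->F->R'->D->plug->D
Char 2 ('G'): step: R->0, L->2 (L advanced); G->plug->G->R->F->L->B->refl->G->L'->G->R'->F->plug->E
Char 3 ('C'): step: R->1, L=2; C->plug->C->R->A->L->E->refl->A->L'->E->R'->F->plug->E
Char 4 ('F'): step: R->2, L=2; F->plug->E->R->D->L->H->refl->F->L'->C->R'->A->plug->A
Char 5 ('B'): step: R->3, L=2; B->plug->B->R->E->L->A->refl->E->L'->A->R'->E->plug->F
Char 6 ('G'): step: R->4, L=2; G->plug->G->R->A->L->E->refl->A->L'->E->R'->E->plug->F
Char 7 ('G'): step: R->5, L=2; G->plug->G->R->E->L->A->refl->E->L'->A->R'->B->plug->B
Char 8 ('G'): step: R->6, L=2; G->plug->G->R->B->L->D->refl->C->L'->H->R'->A->plug->A
Char 9 ('D'): step: R->7, L=2; D->plug->D->R->F->L->B->refl->G->L'->G->R'->H->plug->H
Char 10 ('G'): step: R->0, L->3 (L advanced); G->plug->G->R->F->L->F->refl->H->L'->D->R'->H->plug->H
Final: ciphertext=DEEAFFBAHH, RIGHT=0, LEFT=3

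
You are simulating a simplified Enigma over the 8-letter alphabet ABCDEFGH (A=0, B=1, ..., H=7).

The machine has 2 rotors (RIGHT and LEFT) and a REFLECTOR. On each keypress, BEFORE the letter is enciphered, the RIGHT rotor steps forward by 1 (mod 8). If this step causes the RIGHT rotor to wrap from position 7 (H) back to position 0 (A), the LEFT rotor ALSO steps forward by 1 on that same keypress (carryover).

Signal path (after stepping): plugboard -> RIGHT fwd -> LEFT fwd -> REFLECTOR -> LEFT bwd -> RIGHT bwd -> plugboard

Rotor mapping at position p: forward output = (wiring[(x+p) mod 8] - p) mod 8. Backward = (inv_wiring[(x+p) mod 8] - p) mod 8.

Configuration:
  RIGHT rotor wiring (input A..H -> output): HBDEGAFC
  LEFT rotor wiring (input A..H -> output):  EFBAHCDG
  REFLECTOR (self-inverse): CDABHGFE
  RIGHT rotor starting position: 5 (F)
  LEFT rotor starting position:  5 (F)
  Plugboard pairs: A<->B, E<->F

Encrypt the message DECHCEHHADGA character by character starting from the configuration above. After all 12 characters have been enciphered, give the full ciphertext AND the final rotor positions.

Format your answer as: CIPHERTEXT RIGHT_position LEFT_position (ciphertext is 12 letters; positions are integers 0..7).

Char 1 ('D'): step: R->6, L=5; D->plug->D->R->D->L->H->refl->E->L'->F->R'->E->plug->F
Char 2 ('E'): step: R->7, L=5; E->plug->F->R->H->L->C->refl->A->L'->E->R'->D->plug->D
Char 3 ('C'): step: R->0, L->6 (L advanced); C->plug->C->R->D->L->H->refl->E->L'->H->R'->A->plug->B
Char 4 ('H'): step: R->1, L=6; H->plug->H->R->G->L->B->refl->D->L'->E->R'->F->plug->E
Char 5 ('C'): step: R->2, L=6; C->plug->C->R->E->L->D->refl->B->L'->G->R'->D->plug->D
Char 6 ('E'): step: R->3, L=6; E->plug->F->R->E->L->D->refl->B->L'->G->R'->G->plug->G
Char 7 ('H'): step: R->4, L=6; H->plug->H->R->A->L->F->refl->G->L'->C->R'->A->plug->B
Char 8 ('H'): step: R->5, L=6; H->plug->H->R->B->L->A->refl->C->L'->F->R'->C->plug->C
Char 9 ('A'): step: R->6, L=6; A->plug->B->R->E->L->D->refl->B->L'->G->R'->F->plug->E
Char 10 ('D'): step: R->7, L=6; D->plug->D->R->E->L->D->refl->B->L'->G->R'->H->plug->H
Char 11 ('G'): step: R->0, L->7 (L advanced); G->plug->G->R->F->L->A->refl->C->L'->D->R'->C->plug->C
Char 12 ('A'): step: R->1, L=7; A->plug->B->R->C->L->G->refl->F->L'->B->R'->G->plug->G
Final: ciphertext=FDBEDGBCEHCG, RIGHT=1, LEFT=7

Answer: FDBEDGBCEHCG 1 7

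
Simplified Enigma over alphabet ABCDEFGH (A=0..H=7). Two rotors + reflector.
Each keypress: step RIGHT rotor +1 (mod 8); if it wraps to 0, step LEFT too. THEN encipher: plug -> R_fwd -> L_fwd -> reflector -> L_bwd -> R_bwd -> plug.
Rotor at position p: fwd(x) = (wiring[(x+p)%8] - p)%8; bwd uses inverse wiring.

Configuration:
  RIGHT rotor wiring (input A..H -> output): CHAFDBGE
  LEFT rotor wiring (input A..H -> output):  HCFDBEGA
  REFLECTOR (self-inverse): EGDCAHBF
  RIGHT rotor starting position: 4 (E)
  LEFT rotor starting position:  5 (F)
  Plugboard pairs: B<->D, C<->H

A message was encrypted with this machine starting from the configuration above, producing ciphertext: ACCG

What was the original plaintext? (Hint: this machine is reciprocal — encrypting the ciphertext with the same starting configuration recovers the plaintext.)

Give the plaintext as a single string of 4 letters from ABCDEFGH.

Char 1 ('A'): step: R->5, L=5; A->plug->A->R->E->L->F->refl->H->L'->A->R'->G->plug->G
Char 2 ('C'): step: R->6, L=5; C->plug->H->R->D->L->C->refl->D->L'->C->R'->E->plug->E
Char 3 ('C'): step: R->7, L=5; C->plug->H->R->H->L->E->refl->A->L'->F->R'->A->plug->A
Char 4 ('G'): step: R->0, L->6 (L advanced); G->plug->G->R->G->L->D->refl->C->L'->B->R'->F->plug->F

Answer: GEAF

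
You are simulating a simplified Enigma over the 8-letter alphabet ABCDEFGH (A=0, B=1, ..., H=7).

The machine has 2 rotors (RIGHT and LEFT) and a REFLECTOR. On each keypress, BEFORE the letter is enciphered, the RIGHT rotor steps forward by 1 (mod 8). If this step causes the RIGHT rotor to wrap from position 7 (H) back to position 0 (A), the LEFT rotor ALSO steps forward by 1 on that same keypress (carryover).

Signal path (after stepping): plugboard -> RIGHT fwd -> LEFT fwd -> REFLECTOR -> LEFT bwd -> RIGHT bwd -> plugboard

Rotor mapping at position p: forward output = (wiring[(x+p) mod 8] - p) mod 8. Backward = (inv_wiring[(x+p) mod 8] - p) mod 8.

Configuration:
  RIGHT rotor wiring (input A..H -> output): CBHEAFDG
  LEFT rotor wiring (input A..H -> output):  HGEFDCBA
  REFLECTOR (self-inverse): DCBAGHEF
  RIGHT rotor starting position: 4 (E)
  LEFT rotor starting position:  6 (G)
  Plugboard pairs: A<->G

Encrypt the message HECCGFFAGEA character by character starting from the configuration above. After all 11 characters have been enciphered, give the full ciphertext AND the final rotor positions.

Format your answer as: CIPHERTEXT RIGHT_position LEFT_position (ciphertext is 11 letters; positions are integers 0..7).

Char 1 ('H'): step: R->5, L=6; H->plug->H->R->D->L->A->refl->D->L'->A->R'->A->plug->G
Char 2 ('E'): step: R->6, L=6; E->plug->E->R->B->L->C->refl->B->L'->C->R'->G->plug->A
Char 3 ('C'): step: R->7, L=6; C->plug->C->R->C->L->B->refl->C->L'->B->R'->F->plug->F
Char 4 ('C'): step: R->0, L->7 (L advanced); C->plug->C->R->H->L->C->refl->B->L'->A->R'->E->plug->E
Char 5 ('G'): step: R->1, L=7; G->plug->A->R->A->L->B->refl->C->L'->H->R'->D->plug->D
Char 6 ('F'): step: R->2, L=7; F->plug->F->R->E->L->G->refl->E->L'->F->R'->A->plug->G
Char 7 ('F'): step: R->3, L=7; F->plug->F->R->H->L->C->refl->B->L'->A->R'->D->plug->D
Char 8 ('A'): step: R->4, L=7; A->plug->G->R->D->L->F->refl->H->L'->C->R'->D->plug->D
Char 9 ('G'): step: R->5, L=7; G->plug->A->R->A->L->B->refl->C->L'->H->R'->G->plug->A
Char 10 ('E'): step: R->6, L=7; E->plug->E->R->B->L->A->refl->D->L'->G->R'->F->plug->F
Char 11 ('A'): step: R->7, L=7; A->plug->G->R->G->L->D->refl->A->L'->B->R'->F->plug->F
Final: ciphertext=GAFEDGDDAFF, RIGHT=7, LEFT=7

Answer: GAFEDGDDAFF 7 7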